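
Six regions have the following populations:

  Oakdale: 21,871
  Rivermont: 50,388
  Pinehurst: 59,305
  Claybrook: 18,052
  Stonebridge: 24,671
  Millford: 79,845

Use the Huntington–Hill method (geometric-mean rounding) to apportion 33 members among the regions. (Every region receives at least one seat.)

With divisor 7694: modified quotas Oakdale 2.843, Rivermont 6.549, Pinehurst 7.708, Claybrook 2.346, Stonebridge 3.207, Millford 10.378.
Geometric-mean thresholds: Oakdale √(2·3)=2.449, Rivermont √(6·7)=6.481, Pinehurst √(7·8)=7.483, Claybrook √(2·3)=2.449, Stonebridge √(3·4)=3.464, Millford √(10·11)=10.488.
Each quota rounded against its threshold gives Oakdale 3, Rivermont 7, Pinehurst 8, Claybrook 2, Stonebridge 3, Millford 10 (total 33).

Oakdale 3; Rivermont 7; Pinehurst 8; Claybrook 2; Stonebridge 3; Millford 10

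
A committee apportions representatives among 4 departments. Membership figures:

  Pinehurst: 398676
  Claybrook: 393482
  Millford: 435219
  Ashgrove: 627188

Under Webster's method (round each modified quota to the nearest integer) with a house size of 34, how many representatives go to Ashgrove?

12

Standard divisor 1854565/34 ≈ 54546.029; standard quotas: Pinehurst 7.309, Claybrook 7.214, Millford 7.979, Ashgrove 11.498.
Rounding to the nearest integer gives 7, 7, 8, 11 = 33 seats, so the divisor must be adjusted.
With modified divisor 53800: modified quotas Pinehurst 7.410, Claybrook 7.314, Millford 8.090, Ashgrove 11.658.
Rounding to the nearest integer: Pinehurst 7, Claybrook 7, Millford 8, Ashgrove 12 (total 34).
Ashgrove receives 12.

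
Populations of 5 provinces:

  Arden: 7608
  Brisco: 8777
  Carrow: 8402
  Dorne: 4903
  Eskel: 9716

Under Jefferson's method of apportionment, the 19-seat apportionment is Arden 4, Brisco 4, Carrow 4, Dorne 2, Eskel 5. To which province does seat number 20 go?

Brisco

Priority for the next seat is population ÷ (current seats + 1).
Priorities: Arden 1521.600, Brisco 1755.400, Carrow 1680.400, Dorne 1634.333, Eskel 1619.333.
Highest priority: Brisco.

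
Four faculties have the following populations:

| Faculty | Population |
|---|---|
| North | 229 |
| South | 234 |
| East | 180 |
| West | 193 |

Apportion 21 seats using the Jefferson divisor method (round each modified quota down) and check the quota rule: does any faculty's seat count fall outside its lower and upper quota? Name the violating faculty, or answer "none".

Standard quotas: North 5.752, South 5.878, East 4.522, West 4.848.
Jefferson allocation: North 6, South 6, East 4, West 5.
Every allocation lies between the lower and upper quota.

none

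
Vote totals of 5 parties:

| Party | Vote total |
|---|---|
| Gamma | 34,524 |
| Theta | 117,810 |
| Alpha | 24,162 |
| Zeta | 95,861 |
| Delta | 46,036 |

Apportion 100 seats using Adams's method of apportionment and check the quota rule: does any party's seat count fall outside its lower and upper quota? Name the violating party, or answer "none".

Standard quotas: Gamma 10.843, Theta 37.001, Alpha 7.589, Zeta 30.108, Delta 14.459.
Adams allocation: Gamma 11, Theta 36, Alpha 8, Zeta 30, Delta 15.
Theta has quota 37.001 (lower 37, upper 38) but receives 36 — outside the quota interval.

Theta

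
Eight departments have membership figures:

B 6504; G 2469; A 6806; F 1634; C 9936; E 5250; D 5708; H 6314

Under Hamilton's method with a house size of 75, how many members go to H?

11

Standard divisor: 44621 ÷ 75 ≈ 594.947.
Standard quotas: B 10.9321, G 4.1500, A 11.4397, F 2.7465, C 16.7007, E 8.8243, D 9.5941, H 10.6127.
Lower quotas: B 10, G 4, A 11, F 2, C 16, E 8, D 9, H 10 (sum 70, leaving 5 seats).
Remainders in descending order: B 0.9321, E 0.8243, F 0.7465, C 0.7007, H 0.6127, D 0.5941, A 0.4397, G 0.1500.
The surplus seats go to B, E, F, C, H.
H receives 11.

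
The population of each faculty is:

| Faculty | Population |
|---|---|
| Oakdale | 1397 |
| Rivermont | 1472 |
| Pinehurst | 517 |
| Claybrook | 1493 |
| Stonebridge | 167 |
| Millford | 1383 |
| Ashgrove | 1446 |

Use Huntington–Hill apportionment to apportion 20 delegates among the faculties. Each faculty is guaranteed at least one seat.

Oakdale=3, Rivermont=4, Pinehurst=1, Claybrook=4, Stonebridge=1, Millford=3, Ashgrove=4

With divisor 410: modified quotas Oakdale 3.407, Rivermont 3.590, Pinehurst 1.261, Claybrook 3.641, Stonebridge 0.407, Millford 3.373, Ashgrove 3.527.
Geometric-mean thresholds: Oakdale √(3·4)=3.464, Rivermont √(3·4)=3.464, Pinehurst √(1·2)=1.414, Claybrook √(3·4)=3.464, Stonebridge (min 1), Millford √(3·4)=3.464, Ashgrove √(3·4)=3.464.
Each quota rounded against its threshold gives Oakdale 3, Rivermont 4, Pinehurst 1, Claybrook 4, Stonebridge 1, Millford 3, Ashgrove 4 (total 20).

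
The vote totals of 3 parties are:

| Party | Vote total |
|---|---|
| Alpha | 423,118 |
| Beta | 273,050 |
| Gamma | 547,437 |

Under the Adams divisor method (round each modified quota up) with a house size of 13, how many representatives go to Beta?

Standard divisor 1243605/13 ≈ 95661.923; standard quotas: Alpha 4.423, Beta 2.854, Gamma 5.723.
Rounding up gives 5, 3, 6 = 14 seats, so the divisor must be adjusted.
With modified divisor 107600: modified quotas Alpha 3.932, Beta 2.538, Gamma 5.088.
Rounding up: Alpha 4, Beta 3, Gamma 6 (total 13).
Beta receives 3.

3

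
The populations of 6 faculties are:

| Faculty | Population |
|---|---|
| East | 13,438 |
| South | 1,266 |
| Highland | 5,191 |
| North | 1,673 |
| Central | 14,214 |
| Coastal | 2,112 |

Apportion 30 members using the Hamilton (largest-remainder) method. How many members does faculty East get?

Total 37894; standard divisor 37894/30 ≈ 1263.133.
Standard quotas: East 10.6386, South 1.0023, Highland 4.1096, North 1.3245, Central 11.2530, Coastal 1.6720.
Lower quotas: East 10, South 1, Highland 4, North 1, Central 11, Coastal 1 (sum 28, leaving 2 seats).
Remainders in descending order: Coastal 0.6720, East 0.6386, North 0.3245, Central 0.2530, Highland 0.1096, South 0.0023.
Largest remainders: Coastal, East receive the extra seats.
East receives 11.

11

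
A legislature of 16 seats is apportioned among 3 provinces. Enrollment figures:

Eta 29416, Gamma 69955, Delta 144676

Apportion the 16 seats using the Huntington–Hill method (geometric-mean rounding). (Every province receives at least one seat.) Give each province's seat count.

Eta 2, Gamma 5, Delta 9

With divisor 15446: modified quotas Eta 1.904, Gamma 4.529, Delta 9.367.
Geometric-mean thresholds: Eta √(1·2)=1.414, Gamma √(4·5)=4.472, Delta √(9·10)=9.487.
Each quota rounded against its threshold gives Eta 2, Gamma 5, Delta 9 (total 16).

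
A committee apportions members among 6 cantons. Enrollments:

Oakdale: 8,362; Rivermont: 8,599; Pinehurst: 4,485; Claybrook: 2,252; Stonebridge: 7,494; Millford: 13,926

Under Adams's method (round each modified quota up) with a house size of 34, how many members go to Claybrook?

2

Standard divisor 45118/34 ≈ 1327; standard quotas: Oakdale 6.301, Rivermont 6.480, Pinehurst 3.380, Claybrook 1.697, Stonebridge 5.647, Millford 10.494.
Rounding up gives 7, 7, 4, 2, 6, 11 = 37 seats, so the divisor must be adjusted.
With modified divisor 1460: modified quotas Oakdale 5.727, Rivermont 5.890, Pinehurst 3.072, Claybrook 1.542, Stonebridge 5.133, Millford 9.538.
Rounding up: Oakdale 6, Rivermont 6, Pinehurst 4, Claybrook 2, Stonebridge 6, Millford 10 (total 34).
Claybrook receives 2.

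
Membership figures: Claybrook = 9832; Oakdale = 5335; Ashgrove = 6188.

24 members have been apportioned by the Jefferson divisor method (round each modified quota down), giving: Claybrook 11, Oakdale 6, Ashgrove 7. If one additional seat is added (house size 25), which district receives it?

Priority for the next seat is population ÷ (current seats + 1).
Priorities: Claybrook 819.333, Oakdale 762.143, Ashgrove 773.500.
Highest priority: Claybrook.

Claybrook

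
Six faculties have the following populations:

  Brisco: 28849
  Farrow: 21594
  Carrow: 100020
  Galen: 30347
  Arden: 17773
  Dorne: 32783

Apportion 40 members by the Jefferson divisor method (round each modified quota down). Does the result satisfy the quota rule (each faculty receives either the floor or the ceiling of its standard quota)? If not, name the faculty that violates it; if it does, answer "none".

Standard quotas: Brisco 4.988, Farrow 3.733, Carrow 17.292, Galen 5.247, Arden 3.073, Dorne 5.668.
Jefferson allocation: Brisco 5, Farrow 3, Carrow 18, Galen 5, Arden 3, Dorne 6.
Every allocation lies between the lower and upper quota.

none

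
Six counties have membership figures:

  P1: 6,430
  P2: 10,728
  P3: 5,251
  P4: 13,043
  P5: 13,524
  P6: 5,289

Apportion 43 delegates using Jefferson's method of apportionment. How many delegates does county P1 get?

5

Standard divisor 54265/43 ≈ 1261.977; standard quotas: P1 5.095, P2 8.501, P3 4.161, P4 10.335, P5 10.717, P6 4.191.
Rounding down gives 5, 8, 4, 10, 10, 4 = 41 seats, so the divisor must be adjusted.
With modified divisor 1189: modified quotas P1 5.408, P2 9.023, P3 4.416, P4 10.970, P5 11.374, P6 4.448.
Rounding down: P1 5, P2 9, P3 4, P4 10, P5 11, P6 4 (total 43).
P1 receives 5.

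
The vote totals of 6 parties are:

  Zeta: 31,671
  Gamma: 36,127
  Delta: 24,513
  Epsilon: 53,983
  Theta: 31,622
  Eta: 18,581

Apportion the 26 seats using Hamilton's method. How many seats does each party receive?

Zeta 4; Gamma 5; Delta 3; Epsilon 7; Theta 4; Eta 3

The standard divisor is 196497/26 ≈ 7557.577.
Standard quotas: Zeta 4.1906, Gamma 4.7802, Delta 3.2435, Epsilon 7.1429, Theta 4.1841, Eta 2.4586.
Lower quotas: Zeta 4, Gamma 4, Delta 3, Epsilon 7, Theta 4, Eta 2 (sum 24, leaving 2 seats).
Remainders in descending order: Gamma 0.7802, Eta 0.4586, Delta 0.2435, Zeta 0.1906, Theta 0.1841, Epsilon 0.1429.
Largest remainders: Gamma, Eta receive the extra seats.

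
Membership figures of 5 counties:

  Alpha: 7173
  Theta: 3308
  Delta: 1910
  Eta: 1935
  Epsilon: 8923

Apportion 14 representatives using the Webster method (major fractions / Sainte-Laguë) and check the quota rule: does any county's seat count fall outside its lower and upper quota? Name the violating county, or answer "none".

Standard quotas: Alpha 4.319, Theta 1.992, Delta 1.150, Eta 1.165, Epsilon 5.373.
Webster allocation: Alpha 4, Theta 2, Delta 1, Eta 1, Epsilon 6.
Every allocation lies between the lower and upper quota.

none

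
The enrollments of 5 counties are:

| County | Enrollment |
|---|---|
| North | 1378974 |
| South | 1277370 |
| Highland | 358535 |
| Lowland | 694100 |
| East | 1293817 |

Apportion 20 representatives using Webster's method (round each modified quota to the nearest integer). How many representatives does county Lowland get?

3

Standard divisor 5002796/20 ≈ 250139.8; standard quotas: North 5.513, South 5.107, Highland 1.433, Lowland 2.775, East 5.172.
Rounding to the nearest integer gives North 6, South 5, Highland 1, Lowland 3, East 5 — total 20, matching the house size, so no adjustment is needed.
Lowland receives 3.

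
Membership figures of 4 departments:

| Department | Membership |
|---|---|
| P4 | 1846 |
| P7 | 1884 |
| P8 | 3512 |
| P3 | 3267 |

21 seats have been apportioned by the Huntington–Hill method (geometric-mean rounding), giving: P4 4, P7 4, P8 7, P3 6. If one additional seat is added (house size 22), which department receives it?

Priority for the next seat is population ÷ (√(s·(s+1))).
Priorities: P4 412.778, P7 421.275, P8 469.311, P3 504.109.
Highest priority: P3.

P3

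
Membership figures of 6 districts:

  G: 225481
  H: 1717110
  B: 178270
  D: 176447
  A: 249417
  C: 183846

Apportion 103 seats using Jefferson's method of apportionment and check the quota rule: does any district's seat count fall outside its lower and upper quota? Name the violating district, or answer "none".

Standard quotas: G 8.505, H 64.771, B 6.725, D 6.656, A 9.408, C 6.935.
Jefferson allocation: G 8, H 67, B 6, D 6, A 9, C 7.
H has quota 64.771 (lower 64, upper 65) but receives 67 — outside the quota interval.

H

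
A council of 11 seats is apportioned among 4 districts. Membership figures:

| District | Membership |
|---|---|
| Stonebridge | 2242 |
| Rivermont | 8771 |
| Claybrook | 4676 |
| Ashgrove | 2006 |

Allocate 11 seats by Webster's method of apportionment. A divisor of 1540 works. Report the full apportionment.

Stonebridge=1, Rivermont=6, Claybrook=3, Ashgrove=1

With modified divisor 1540: modified quotas Stonebridge 1.456, Rivermont 5.695, Claybrook 3.036, Ashgrove 1.303.
Rounding to the nearest integer: Stonebridge 1, Rivermont 6, Claybrook 3, Ashgrove 1 (total 11).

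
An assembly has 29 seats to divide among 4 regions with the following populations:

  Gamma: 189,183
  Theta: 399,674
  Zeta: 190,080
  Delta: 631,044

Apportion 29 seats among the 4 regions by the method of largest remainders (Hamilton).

Gamma 4; Theta 8; Zeta 4; Delta 13

The standard divisor is 1409981/29 ≈ 48620.034.
Standard quotas: Gamma 3.8911, Theta 8.2204, Zeta 3.9095, Delta 12.9791.
Lower quotas: Gamma 3, Theta 8, Zeta 3, Delta 12 (sum 26, leaving 3 seats).
Remainders in descending order: Delta 0.9791, Zeta 0.9095, Gamma 0.8911, Theta 0.2204.
The surplus seats go to Delta, Zeta, Gamma.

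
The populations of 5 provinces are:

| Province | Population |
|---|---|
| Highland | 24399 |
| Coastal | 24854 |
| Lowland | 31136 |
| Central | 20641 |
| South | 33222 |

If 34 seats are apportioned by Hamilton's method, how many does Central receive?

The standard divisor is 134252/34 ≈ 3948.588.
Standard quotas: Highland 6.1792, Coastal 6.2944, Lowland 7.8853, Central 5.2274, South 8.4136.
Lower quotas: Highland 6, Coastal 6, Lowland 7, Central 5, South 8 (sum 32, leaving 2 seats).
Remainders in descending order: Lowland 0.8853, South 0.4136, Coastal 0.2944, Central 0.2274, Highland 0.1792.
Largest remainders: Lowland, South receive the extra seats.
Central receives 5.

5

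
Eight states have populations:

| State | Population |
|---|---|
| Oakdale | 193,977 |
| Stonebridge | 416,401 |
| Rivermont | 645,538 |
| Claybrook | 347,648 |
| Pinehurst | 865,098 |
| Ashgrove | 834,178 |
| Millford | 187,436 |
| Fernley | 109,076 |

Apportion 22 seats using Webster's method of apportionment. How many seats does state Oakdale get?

Standard divisor 3599352/22 ≈ 163606.909; standard quotas: Oakdale 1.186, Stonebridge 2.545, Rivermont 3.946, Claybrook 2.125, Pinehurst 5.288, Ashgrove 5.099, Millford 1.146, Fernley 0.667.
Rounding to the nearest integer gives Oakdale 1, Stonebridge 3, Rivermont 4, Claybrook 2, Pinehurst 5, Ashgrove 5, Millford 1, Fernley 1 — total 22, matching the house size, so no adjustment is needed.
Oakdale receives 1.

1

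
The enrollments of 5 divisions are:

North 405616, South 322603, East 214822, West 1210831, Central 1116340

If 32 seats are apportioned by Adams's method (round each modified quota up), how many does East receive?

2

Standard divisor 3270212/32 ≈ 102194.125; standard quotas: North 3.969, South 3.157, East 2.102, West 11.848, Central 10.924.
Rounding up gives 4, 4, 3, 12, 11 = 34 seats, so the divisor must be adjusted.
With modified divisor 108800: modified quotas North 3.728, South 2.965, East 1.974, West 11.129, Central 10.260.
Rounding up: North 4, South 3, East 2, West 12, Central 11 (total 32).
East receives 2.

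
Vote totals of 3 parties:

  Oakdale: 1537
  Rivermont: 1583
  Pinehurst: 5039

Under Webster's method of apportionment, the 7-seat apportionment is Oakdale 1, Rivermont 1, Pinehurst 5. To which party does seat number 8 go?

Rivermont

Priority for the next seat is population ÷ (current seats + 0.5).
Priorities: Oakdale 1024.667, Rivermont 1055.333, Pinehurst 916.182.
Highest priority: Rivermont.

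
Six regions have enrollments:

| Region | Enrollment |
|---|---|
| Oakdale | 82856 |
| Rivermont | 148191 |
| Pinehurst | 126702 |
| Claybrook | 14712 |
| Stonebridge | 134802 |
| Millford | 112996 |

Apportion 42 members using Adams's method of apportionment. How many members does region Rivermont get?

Standard divisor 620259/42 ≈ 14768.071; standard quotas: Oakdale 5.610, Rivermont 10.035, Pinehurst 8.579, Claybrook 0.996, Stonebridge 9.128, Millford 7.651.
Rounding up gives 6, 11, 9, 1, 10, 8 = 45 seats, so the divisor must be adjusted.
With modified divisor 16000: modified quotas Oakdale 5.178, Rivermont 9.262, Pinehurst 7.919, Claybrook 0.919, Stonebridge 8.425, Millford 7.062.
Rounding up: Oakdale 6, Rivermont 10, Pinehurst 8, Claybrook 1, Stonebridge 9, Millford 8 (total 42).
Rivermont receives 10.

10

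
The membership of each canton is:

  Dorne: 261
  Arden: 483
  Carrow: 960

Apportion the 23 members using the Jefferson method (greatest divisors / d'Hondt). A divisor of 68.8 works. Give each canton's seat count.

Dorne=3; Arden=7; Carrow=13

With modified divisor 68.8: modified quotas Dorne 3.794, Arden 7.020, Carrow 13.953.
Rounding down: Dorne 3, Arden 7, Carrow 13 (total 23).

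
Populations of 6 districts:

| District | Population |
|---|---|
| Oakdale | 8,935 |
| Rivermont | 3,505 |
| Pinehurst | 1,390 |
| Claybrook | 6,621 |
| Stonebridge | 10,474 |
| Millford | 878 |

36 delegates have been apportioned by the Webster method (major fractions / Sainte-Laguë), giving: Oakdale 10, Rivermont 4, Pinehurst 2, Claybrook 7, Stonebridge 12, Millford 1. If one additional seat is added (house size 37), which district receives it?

Claybrook

Priority for the next seat is population ÷ (current seats + 0.5).
Priorities: Oakdale 850.952, Rivermont 778.889, Pinehurst 556.000, Claybrook 882.800, Stonebridge 837.920, Millford 585.333.
Highest priority: Claybrook.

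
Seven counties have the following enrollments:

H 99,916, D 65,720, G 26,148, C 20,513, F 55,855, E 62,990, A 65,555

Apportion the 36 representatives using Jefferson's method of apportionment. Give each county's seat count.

H 9, D 6, G 2, C 2, F 5, E 6, A 6

Standard divisor 396697/36 ≈ 11019.361; standard quotas: H 9.067, D 5.964, G 2.373, C 1.862, F 5.069, E 5.716, A 5.949.
Rounding down gives 9, 5, 2, 1, 5, 5, 5 = 32 seats, so the divisor must be adjusted.
With modified divisor 10100: modified quotas H 9.893, D 6.507, G 2.589, C 2.031, F 5.530, E 6.237, A 6.491.
Rounding down: H 9, D 6, G 2, C 2, F 5, E 6, A 6 (total 36).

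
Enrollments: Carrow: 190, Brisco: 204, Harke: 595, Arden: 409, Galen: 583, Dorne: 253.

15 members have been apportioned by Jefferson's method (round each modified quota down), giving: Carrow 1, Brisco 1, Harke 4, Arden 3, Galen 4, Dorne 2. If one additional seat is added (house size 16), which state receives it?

Priority for the next seat is population ÷ (current seats + 1).
Priorities: Carrow 95.000, Brisco 102.000, Harke 119.000, Arden 102.250, Galen 116.600, Dorne 84.333.
Highest priority: Harke.

Harke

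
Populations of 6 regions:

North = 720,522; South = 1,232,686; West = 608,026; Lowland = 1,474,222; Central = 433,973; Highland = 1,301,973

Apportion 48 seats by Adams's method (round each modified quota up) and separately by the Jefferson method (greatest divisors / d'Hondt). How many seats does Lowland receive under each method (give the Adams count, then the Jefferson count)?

Adams: North 6, South 10, West 5, Lowland 12, Central 4, Highland 11.
Jefferson: North 6, South 10, West 5, Lowland 13, Central 3, Highland 11.
Lowland gets 12 under Adams and 13 under Jefferson.

12 and 13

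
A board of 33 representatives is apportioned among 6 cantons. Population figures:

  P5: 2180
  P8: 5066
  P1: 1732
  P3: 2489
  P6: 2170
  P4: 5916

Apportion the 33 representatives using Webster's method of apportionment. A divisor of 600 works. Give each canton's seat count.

P5 4, P8 8, P1 3, P3 4, P6 4, P4 10

With modified divisor 600: modified quotas P5 3.633, P8 8.443, P1 2.887, P3 4.148, P6 3.617, P4 9.860.
Rounding to the nearest integer: P5 4, P8 8, P1 3, P3 4, P6 4, P4 10 (total 33).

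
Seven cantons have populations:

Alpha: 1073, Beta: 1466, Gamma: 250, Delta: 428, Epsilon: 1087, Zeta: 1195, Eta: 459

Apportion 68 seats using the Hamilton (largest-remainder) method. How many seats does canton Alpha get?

Standard divisor: 5958 ÷ 68 ≈ 87.618.
Standard quotas: Alpha 12.246, Beta 16.732, Gamma 2.853, Delta 4.885, Epsilon 12.406, Zeta 13.639, Eta 5.239.
Lower quotas: Alpha 12, Beta 16, Gamma 2, Delta 4, Epsilon 12, Zeta 13, Eta 5 (sum 64, leaving 4 seats).
Remainders in descending order: Delta 0.885, Gamma 0.853, Beta 0.732, Zeta 0.639, Epsilon 0.406, Alpha 0.246, Eta 0.239.
Largest remainders: Delta, Gamma, Beta, Zeta receive the extra seats.
Alpha receives 12.

12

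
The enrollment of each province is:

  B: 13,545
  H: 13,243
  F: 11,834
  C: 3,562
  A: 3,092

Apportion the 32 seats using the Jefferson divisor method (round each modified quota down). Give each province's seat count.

Standard divisor 45276/32 ≈ 1414.875; standard quotas: B 9.573, H 9.360, F 8.364, C 2.518, A 2.185.
Rounding down gives 9, 9, 8, 2, 2 = 30 seats, so the divisor must be adjusted.
With modified divisor 1320: modified quotas B 10.261, H 10.033, F 8.965, C 2.698, A 2.342.
Rounding down: B 10, H 10, F 8, C 2, A 2 (total 32).

B=10; H=10; F=8; C=2; A=2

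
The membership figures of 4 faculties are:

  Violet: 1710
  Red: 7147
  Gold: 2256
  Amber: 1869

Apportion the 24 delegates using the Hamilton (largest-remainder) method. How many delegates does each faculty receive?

Violet 3; Red 13; Gold 4; Amber 4

Total 12982; standard divisor 12982/24 ≈ 540.917.
Standard quotas: Violet 3.1613, Red 13.2128, Gold 4.1707, Amber 3.4552.
Lower quotas: Violet 3, Red 13, Gold 4, Amber 3 (sum 23, leaving 1 seat).
Remainders in descending order: Amber 0.4552, Red 0.2128, Gold 0.1707, Violet 0.1613.
The surplus seat goes to Amber.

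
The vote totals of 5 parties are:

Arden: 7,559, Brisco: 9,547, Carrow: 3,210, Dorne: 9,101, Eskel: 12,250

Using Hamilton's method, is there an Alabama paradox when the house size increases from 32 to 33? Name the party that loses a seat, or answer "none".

At 32 seats: Arden 6, Brisco 7, Carrow 3, Dorne 7, Eskel 9.
At 33 seats: Arden 6, Brisco 8, Carrow 2, Dorne 7, Eskel 10.
Carrow drops from 3 to 2.

Carrow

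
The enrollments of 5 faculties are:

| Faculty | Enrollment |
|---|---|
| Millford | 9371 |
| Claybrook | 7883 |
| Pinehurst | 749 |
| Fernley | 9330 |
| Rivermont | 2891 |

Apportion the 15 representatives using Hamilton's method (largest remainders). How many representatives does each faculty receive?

Standard divisor: 30224 ÷ 15 ≈ 2014.933.
Standard quotas: Millford 4.6508, Claybrook 3.9123, Pinehurst 0.3717, Fernley 4.6304, Rivermont 1.4348.
Lower quotas: Millford 4, Claybrook 3, Pinehurst 0, Fernley 4, Rivermont 1 (sum 12, leaving 3 seats).
Remainders in descending order: Claybrook 0.9123, Millford 0.6508, Fernley 0.6304, Rivermont 0.4348, Pinehurst 0.3717.
Largest remainders: Claybrook, Millford, Fernley receive the extra seats.

Millford 5; Claybrook 4; Pinehurst 0; Fernley 5; Rivermont 1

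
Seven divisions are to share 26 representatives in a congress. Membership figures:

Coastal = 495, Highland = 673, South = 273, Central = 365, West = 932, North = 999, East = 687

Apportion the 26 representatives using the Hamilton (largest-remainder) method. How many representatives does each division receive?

Coastal 3, Highland 4, South 2, Central 2, West 5, North 6, East 4

The standard divisor is 4424/26 ≈ 170.154.
Standard quotas: Coastal 2.909, Highland 3.955, South 1.604, Central 2.145, West 5.477, North 5.871, East 4.038.
Lower quotas: Coastal 2, Highland 3, South 1, Central 2, West 5, North 5, East 4 (sum 22, leaving 4 seats).
Remainders in descending order: Highland 0.955, Coastal 0.909, North 0.871, South 0.604, West 0.477, Central 0.145, East 0.038.
The surplus seats go to Highland, Coastal, North, South.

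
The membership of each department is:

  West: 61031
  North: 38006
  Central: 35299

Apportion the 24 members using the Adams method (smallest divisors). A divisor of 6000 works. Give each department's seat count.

West 11; North 7; Central 6

With modified divisor 6000: modified quotas West 10.172, North 6.334, Central 5.883.
Rounding up: West 11, North 7, Central 6 (total 24).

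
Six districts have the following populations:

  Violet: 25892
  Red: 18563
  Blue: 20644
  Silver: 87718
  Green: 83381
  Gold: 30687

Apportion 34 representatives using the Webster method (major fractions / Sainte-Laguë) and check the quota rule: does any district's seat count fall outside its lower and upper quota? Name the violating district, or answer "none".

Standard quotas: Violet 3.299, Red 2.365, Blue 2.630, Silver 11.175, Green 10.622, Gold 3.909.
Webster allocation: Violet 3, Red 2, Blue 3, Silver 11, Green 11, Gold 4.
Every allocation lies between the lower and upper quota.

none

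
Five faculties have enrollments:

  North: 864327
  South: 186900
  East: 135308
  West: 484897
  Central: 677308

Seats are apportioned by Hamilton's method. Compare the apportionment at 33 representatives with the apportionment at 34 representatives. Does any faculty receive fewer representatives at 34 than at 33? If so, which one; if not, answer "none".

At 33 seats: North 12, South 3, East 2, West 7, Central 9.
At 34 seats: North 12, South 3, East 2, West 7, Central 10.
No faculty's allocation decreased.

none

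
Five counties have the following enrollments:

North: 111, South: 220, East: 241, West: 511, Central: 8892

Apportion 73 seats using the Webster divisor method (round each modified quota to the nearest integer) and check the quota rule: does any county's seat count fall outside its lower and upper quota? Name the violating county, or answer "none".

Standard quotas: North 0.812, South 1.610, East 1.764, West 3.740, Central 65.074.
Webster allocation: North 1, South 2, East 2, West 4, Central 64.
Central has quota 65.074 (lower 65, upper 66) but receives 64 — outside the quota interval.

Central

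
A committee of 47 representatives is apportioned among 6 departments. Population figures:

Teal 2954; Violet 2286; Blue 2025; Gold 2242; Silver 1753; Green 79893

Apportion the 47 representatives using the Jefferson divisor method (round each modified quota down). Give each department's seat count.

Standard divisor 91153/47 ≈ 1939.426; standard quotas: Teal 1.523, Violet 1.179, Blue 1.044, Gold 1.156, Silver 0.904, Green 41.194.
Rounding down gives 1, 1, 1, 1, 0, 41 = 45 seats, so the divisor must be adjusted.
With modified divisor 1840: modified quotas Teal 1.605, Violet 1.242, Blue 1.101, Gold 1.218, Silver 0.953, Green 43.420.
Rounding down: Teal 1, Violet 1, Blue 1, Gold 1, Silver 0, Green 43 (total 47).

Teal 1, Violet 1, Blue 1, Gold 1, Silver 0, Green 43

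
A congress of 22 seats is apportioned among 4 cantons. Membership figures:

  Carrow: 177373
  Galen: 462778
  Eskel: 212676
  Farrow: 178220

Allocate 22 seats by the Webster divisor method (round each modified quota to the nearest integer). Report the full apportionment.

Carrow: 4, Galen: 10, Eskel: 4, Farrow: 4

Standard divisor 1031047/22 ≈ 46865.773; standard quotas: Carrow 3.785, Galen 9.875, Eskel 4.538, Farrow 3.803.
Rounding to the nearest integer gives 4, 10, 5, 4 = 23 seats, so the divisor must be adjusted.
With modified divisor 48000: modified quotas Carrow 3.695, Galen 9.641, Eskel 4.431, Farrow 3.713.
Rounding to the nearest integer: Carrow 4, Galen 10, Eskel 4, Farrow 4 (total 22).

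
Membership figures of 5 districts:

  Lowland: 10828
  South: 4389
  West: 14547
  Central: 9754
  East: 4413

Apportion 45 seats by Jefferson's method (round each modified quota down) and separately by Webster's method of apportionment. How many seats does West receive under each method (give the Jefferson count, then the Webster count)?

Jefferson: Lowland 11, South 4, West 16, Central 10, East 4.
Webster: Lowland 11, South 4, West 15, Central 10, East 5.
West gets 16 under Jefferson and 15 under Webster.

16 and 15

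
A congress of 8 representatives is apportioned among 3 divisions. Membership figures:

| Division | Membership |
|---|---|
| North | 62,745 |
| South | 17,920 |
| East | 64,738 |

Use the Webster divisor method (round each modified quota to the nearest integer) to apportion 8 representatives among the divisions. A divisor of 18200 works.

With modified divisor 18200: modified quotas North 3.448, South 0.985, East 3.557.
Rounding to the nearest integer: North 3, South 1, East 4 (total 8).

North: 3; South: 1; East: 4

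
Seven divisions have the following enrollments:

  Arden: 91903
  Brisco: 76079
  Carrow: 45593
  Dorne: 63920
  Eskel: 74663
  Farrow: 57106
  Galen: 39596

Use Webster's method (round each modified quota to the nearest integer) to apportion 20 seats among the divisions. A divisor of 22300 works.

Arden 4, Brisco 3, Carrow 2, Dorne 3, Eskel 3, Farrow 3, Galen 2

With modified divisor 22300: modified quotas Arden 4.121, Brisco 3.412, Carrow 2.045, Dorne 2.866, Eskel 3.348, Farrow 2.561, Galen 1.776.
Rounding to the nearest integer: Arden 4, Brisco 3, Carrow 2, Dorne 3, Eskel 3, Farrow 3, Galen 2 (total 20).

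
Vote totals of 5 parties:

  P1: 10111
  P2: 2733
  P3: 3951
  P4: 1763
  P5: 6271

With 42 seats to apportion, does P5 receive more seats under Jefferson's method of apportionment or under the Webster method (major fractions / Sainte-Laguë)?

Jefferson: P1 17, P2 4, P3 7, P4 3, P5 11.
Webster: P1 17, P2 5, P3 7, P4 3, P5 10.
P5 gets 11 under Jefferson and 10 under Webster.

Jefferson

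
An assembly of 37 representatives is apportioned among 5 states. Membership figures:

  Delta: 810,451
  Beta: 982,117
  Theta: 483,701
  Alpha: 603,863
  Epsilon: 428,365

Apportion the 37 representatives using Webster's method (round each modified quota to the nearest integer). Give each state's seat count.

Standard divisor 3308497/37 ≈ 89418.838; standard quotas: Delta 9.064, Beta 10.983, Theta 5.409, Alpha 6.753, Epsilon 4.791.
Rounding to the nearest integer gives Delta 9, Beta 11, Theta 5, Alpha 7, Epsilon 5 — total 37, matching the house size, so no adjustment is needed.

Delta: 9; Beta: 11; Theta: 5; Alpha: 7; Epsilon: 5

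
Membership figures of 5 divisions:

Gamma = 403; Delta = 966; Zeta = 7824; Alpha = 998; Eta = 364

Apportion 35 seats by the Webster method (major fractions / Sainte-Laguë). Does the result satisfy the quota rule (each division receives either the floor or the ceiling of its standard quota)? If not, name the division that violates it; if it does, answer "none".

Zeta

Standard quotas: Gamma 1.336, Delta 3.203, Zeta 25.944, Alpha 3.309, Eta 1.207.
Webster allocation: Gamma 1, Delta 3, Zeta 27, Alpha 3, Eta 1.
Zeta has quota 25.944 (lower 25, upper 26) but receives 27 — outside the quota interval.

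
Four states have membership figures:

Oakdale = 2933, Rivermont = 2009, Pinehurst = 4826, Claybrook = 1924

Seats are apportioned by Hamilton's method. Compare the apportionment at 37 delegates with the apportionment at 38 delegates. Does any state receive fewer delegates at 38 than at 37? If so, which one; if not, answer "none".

At 37 seats: Oakdale 9, Rivermont 7, Pinehurst 15, Claybrook 6.
At 38 seats: Oakdale 10, Rivermont 6, Pinehurst 16, Claybrook 6.
Rivermont drops from 7 to 6.

Rivermont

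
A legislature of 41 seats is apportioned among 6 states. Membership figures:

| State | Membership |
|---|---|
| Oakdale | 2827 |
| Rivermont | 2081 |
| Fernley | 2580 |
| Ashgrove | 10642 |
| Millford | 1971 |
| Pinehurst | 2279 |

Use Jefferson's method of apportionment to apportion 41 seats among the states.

Standard divisor 22380/41 ≈ 545.854; standard quotas: Oakdale 5.179, Rivermont 3.812, Fernley 4.727, Ashgrove 19.496, Millford 3.611, Pinehurst 4.175.
Rounding down gives 5, 3, 4, 19, 3, 4 = 38 seats, so the divisor must be adjusted.
With modified divisor 510: modified quotas Oakdale 5.543, Rivermont 4.080, Fernley 5.059, Ashgrove 20.867, Millford 3.865, Pinehurst 4.469.
Rounding down: Oakdale 5, Rivermont 4, Fernley 5, Ashgrove 20, Millford 3, Pinehurst 4 (total 41).

Oakdale 5, Rivermont 4, Fernley 5, Ashgrove 20, Millford 3, Pinehurst 4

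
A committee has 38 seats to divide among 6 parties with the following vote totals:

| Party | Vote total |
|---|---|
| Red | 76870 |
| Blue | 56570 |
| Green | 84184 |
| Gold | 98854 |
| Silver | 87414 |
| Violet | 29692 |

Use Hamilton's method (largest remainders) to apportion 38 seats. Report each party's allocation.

Red 7, Blue 5, Green 7, Gold 9, Silver 8, Violet 2

Total 433584; standard divisor 433584/38 ≈ 11410.105.
Standard quotas: Red 6.7370, Blue 4.9579, Green 7.3780, Gold 8.6637, Silver 7.6611, Violet 2.6023.
Lower quotas: Red 6, Blue 4, Green 7, Gold 8, Silver 7, Violet 2 (sum 34, leaving 4 seats).
Remainders in descending order: Blue 0.9579, Red 0.7370, Gold 0.6637, Silver 0.6611, Violet 0.6023, Green 0.3780.
Largest remainders: Blue, Red, Gold, Silver receive the extra seats.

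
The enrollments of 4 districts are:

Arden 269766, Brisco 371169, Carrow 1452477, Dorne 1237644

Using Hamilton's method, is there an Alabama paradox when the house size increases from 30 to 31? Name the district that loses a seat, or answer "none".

At 30 seats: Arden 3, Brisco 3, Carrow 13, Dorne 11.
At 31 seats: Arden 2, Brisco 3, Carrow 14, Dorne 12.
Arden drops from 3 to 2.

Arden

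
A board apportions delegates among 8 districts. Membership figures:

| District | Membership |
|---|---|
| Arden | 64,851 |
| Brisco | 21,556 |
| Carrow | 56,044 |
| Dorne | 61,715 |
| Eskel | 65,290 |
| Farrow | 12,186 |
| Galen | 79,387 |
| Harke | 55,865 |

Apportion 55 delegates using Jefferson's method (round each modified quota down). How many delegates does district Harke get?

7

Standard divisor 416894/55 ≈ 7579.891; standard quotas: Arden 8.556, Brisco 2.844, Carrow 7.394, Dorne 8.142, Eskel 8.614, Farrow 1.608, Galen 10.473, Harke 7.370.
Rounding down gives 8, 2, 7, 8, 8, 1, 10, 7 = 51 seats, so the divisor must be adjusted.
With modified divisor 7100: modified quotas Arden 9.134, Brisco 3.036, Carrow 7.894, Dorne 8.692, Eskel 9.196, Farrow 1.716, Galen 11.181, Harke 7.868.
Rounding down: Arden 9, Brisco 3, Carrow 7, Dorne 8, Eskel 9, Farrow 1, Galen 11, Harke 7 (total 55).
Harke receives 7.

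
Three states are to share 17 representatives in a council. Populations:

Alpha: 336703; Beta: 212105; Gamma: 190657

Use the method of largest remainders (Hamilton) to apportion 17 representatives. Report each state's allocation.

Alpha 8, Beta 5, Gamma 4

The standard divisor is 739465/17 ≈ 43497.941.
Standard quotas: Alpha 7.7407, Beta 4.8762, Gamma 4.3831.
Lower quotas: Alpha 7, Beta 4, Gamma 4 (sum 15, leaving 2 seats).
Remainders in descending order: Beta 0.8762, Alpha 0.7407, Gamma 0.3831.
Largest remainders: Beta, Alpha receive the extra seats.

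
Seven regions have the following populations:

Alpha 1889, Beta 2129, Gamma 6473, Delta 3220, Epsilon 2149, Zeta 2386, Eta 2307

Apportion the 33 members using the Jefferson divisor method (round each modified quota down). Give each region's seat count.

Standard divisor 20553/33 ≈ 622.818; standard quotas: Alpha 3.033, Beta 3.418, Gamma 10.393, Delta 5.170, Epsilon 3.450, Zeta 3.831, Eta 3.704.
Rounding down gives 3, 3, 10, 5, 3, 3, 3 = 30 seats, so the divisor must be adjusted.
With modified divisor 560: modified quotas Alpha 3.373, Beta 3.802, Gamma 11.559, Delta 5.750, Epsilon 3.837, Zeta 4.261, Eta 4.120.
Rounding down: Alpha 3, Beta 3, Gamma 11, Delta 5, Epsilon 3, Zeta 4, Eta 4 (total 33).

Alpha 3, Beta 3, Gamma 11, Delta 5, Epsilon 3, Zeta 4, Eta 4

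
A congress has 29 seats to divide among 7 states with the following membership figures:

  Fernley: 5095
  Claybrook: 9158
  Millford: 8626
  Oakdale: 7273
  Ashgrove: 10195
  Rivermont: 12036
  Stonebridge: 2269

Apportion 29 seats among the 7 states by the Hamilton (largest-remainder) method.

Fernley 3, Claybrook 5, Millford 5, Oakdale 4, Ashgrove 5, Rivermont 6, Stonebridge 1

The standard divisor is 54652/29 ≈ 1884.552.
Standard quotas: Fernley 2.7036, Claybrook 4.8595, Millford 4.5772, Oakdale 3.8593, Ashgrove 5.4098, Rivermont 6.3867, Stonebridge 1.2040.
Lower quotas: Fernley 2, Claybrook 4, Millford 4, Oakdale 3, Ashgrove 5, Rivermont 6, Stonebridge 1 (sum 25, leaving 4 seats).
Remainders in descending order: Claybrook 0.8595, Oakdale 0.8593, Fernley 0.7036, Millford 0.5772, Ashgrove 0.4098, Rivermont 0.3867, Stonebridge 0.2040.
Largest remainders: Claybrook, Oakdale, Fernley, Millford receive the extra seats.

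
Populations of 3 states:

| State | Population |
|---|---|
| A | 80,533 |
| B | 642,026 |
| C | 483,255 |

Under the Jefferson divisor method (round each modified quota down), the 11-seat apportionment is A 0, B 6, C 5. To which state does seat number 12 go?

B

Priority for the next seat is population ÷ (current seats + 1).
Priorities: A 80533.000, B 91718.000, C 80542.500.
Highest priority: B.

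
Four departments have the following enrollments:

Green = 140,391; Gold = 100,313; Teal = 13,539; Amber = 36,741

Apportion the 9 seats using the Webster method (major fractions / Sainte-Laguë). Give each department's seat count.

Standard divisor 290984/9 ≈ 32331.556; standard quotas: Green 4.342, Gold 3.103, Teal 0.419, Amber 1.136.
Rounding to the nearest integer gives 4, 3, 0, 1 = 8 seats, so the divisor must be adjusted.
With modified divisor 29900: modified quotas Green 4.695, Gold 3.355, Teal 0.453, Amber 1.229.
Rounding to the nearest integer: Green 5, Gold 3, Teal 0, Amber 1 (total 9).

Green 5; Gold 3; Teal 0; Amber 1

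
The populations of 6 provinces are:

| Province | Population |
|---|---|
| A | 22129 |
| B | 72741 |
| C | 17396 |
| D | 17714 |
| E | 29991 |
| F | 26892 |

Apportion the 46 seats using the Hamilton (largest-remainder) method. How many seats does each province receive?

Total 186863; standard divisor 186863/46 ≈ 4062.239.
Standard quotas: A 5.4475, B 17.9066, C 4.2824, D 4.3606, E 7.3829, F 6.6200.
Lower quotas: A 5, B 17, C 4, D 4, E 7, F 6 (sum 43, leaving 3 seats).
Remainders in descending order: B 0.9066, F 0.6200, A 0.4475, E 0.3829, D 0.3606, C 0.2824.
Largest remainders: B, F, A receive the extra seats.

A 6, B 18, C 4, D 4, E 7, F 7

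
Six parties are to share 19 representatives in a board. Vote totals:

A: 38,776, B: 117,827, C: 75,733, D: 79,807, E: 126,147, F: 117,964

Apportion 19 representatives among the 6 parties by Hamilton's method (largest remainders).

A: 1, B: 4, C: 3, D: 3, E: 4, F: 4

Standard divisor: 556254 ÷ 19 ≈ 29276.526.
Standard quotas: A 1.3245, B 4.0246, C 2.5868, D 2.7260, E 4.3088, F 4.0293.
Lower quotas: A 1, B 4, C 2, D 2, E 4, F 4 (sum 17, leaving 2 seats).
Remainders in descending order: D 0.7260, C 0.5868, A 0.3245, E 0.3088, F 0.0293, B 0.0246.
The surplus seats go to D, C.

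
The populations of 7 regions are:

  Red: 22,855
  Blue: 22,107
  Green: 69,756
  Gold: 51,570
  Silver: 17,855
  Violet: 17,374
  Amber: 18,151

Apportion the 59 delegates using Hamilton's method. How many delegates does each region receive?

Red=6, Blue=6, Green=19, Gold=14, Silver=5, Violet=4, Amber=5

Total 219668; standard divisor 219668/59 ≈ 3723.186.
Standard quotas: Red 6.1386, Blue 5.9377, Green 18.7356, Gold 13.8510, Silver 4.7956, Violet 4.6664, Amber 4.8751.
Lower quotas: Red 6, Blue 5, Green 18, Gold 13, Silver 4, Violet 4, Amber 4 (sum 54, leaving 5 seats).
Remainders in descending order: Blue 0.9377, Amber 0.8751, Gold 0.8510, Silver 0.7956, Green 0.7356, Violet 0.6664, Red 0.1386.
Largest remainders: Blue, Amber, Gold, Silver, Green receive the extra seats.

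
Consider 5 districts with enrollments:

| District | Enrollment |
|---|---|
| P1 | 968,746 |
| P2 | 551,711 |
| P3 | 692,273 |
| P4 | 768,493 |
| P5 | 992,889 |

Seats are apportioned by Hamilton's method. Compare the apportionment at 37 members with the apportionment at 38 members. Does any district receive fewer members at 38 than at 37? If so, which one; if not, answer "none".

At 37 seats: P1 9, P2 5, P3 7, P4 7, P5 9.
At 38 seats: P1 9, P2 5, P3 7, P4 7, P5 10.
No district's allocation decreased.

none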